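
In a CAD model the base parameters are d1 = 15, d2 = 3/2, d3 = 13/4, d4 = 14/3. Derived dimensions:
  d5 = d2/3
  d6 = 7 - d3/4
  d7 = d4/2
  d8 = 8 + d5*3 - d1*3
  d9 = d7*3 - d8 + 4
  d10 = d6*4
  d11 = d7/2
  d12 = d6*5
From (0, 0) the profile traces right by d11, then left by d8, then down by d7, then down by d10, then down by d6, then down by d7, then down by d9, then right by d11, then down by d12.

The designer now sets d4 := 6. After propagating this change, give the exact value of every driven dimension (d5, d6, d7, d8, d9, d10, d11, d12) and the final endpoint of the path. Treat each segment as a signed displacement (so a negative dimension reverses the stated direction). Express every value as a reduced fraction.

Apply edit: d4 := 6
  d5 = d2/3 = 1/2
  d6 = 7 - d3/4 = 99/16
  d7 = d4/2 = 3
  d8 = 8 + d5*3 - d1*3 = -71/2
  d9 = d7*3 - d8 + 4 = 97/2
  d10 = d6*4 = 99/4
  d11 = d7/2 = 3/2
  d12 = d6*5 = 495/16
Walk from origin (0, 0):
  seg 1: right by d11 = 3/2 → (3/2, 0)
  seg 2: left by d8 = -71/2 → (37, 0)
  seg 3: down by d7 = 3 → (37, -3)
  seg 4: down by d10 = 99/4 → (37, -111/4)
  seg 5: down by d6 = 99/16 → (37, -543/16)
  seg 6: down by d7 = 3 → (37, -591/16)
  seg 7: down by d9 = 97/2 → (37, -1367/16)
  seg 8: right by d11 = 3/2 → (77/2, -1367/16)
  seg 9: down by d12 = 495/16 → (77/2, -931/8)

d5 = 1/2
d6 = 99/16
d7 = 3
d8 = -71/2
d9 = 97/2
d10 = 99/4
d11 = 3/2
d12 = 495/16
endpoint = (77/2, -931/8)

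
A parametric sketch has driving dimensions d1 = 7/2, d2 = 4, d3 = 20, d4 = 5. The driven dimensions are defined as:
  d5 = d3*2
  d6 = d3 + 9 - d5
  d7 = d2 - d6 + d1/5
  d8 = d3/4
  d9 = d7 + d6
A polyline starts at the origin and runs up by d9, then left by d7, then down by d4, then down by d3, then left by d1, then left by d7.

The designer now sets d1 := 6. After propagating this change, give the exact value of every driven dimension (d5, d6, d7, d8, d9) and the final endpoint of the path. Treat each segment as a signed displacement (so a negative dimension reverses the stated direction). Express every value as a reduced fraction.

Apply edit: d1 := 6
  d5 = d3*2 = 40
  d6 = d3 + 9 - d5 = -11
  d7 = d2 - d6 + d1/5 = 81/5
  d8 = d3/4 = 5
  d9 = d7 + d6 = 26/5
Walk from origin (0, 0):
  seg 1: up by d9 = 26/5 → (0, 26/5)
  seg 2: left by d7 = 81/5 → (-81/5, 26/5)
  seg 3: down by d4 = 5 → (-81/5, 1/5)
  seg 4: down by d3 = 20 → (-81/5, -99/5)
  seg 5: left by d1 = 6 → (-111/5, -99/5)
  seg 6: left by d7 = 81/5 → (-192/5, -99/5)

d5 = 40
d6 = -11
d7 = 81/5
d8 = 5
d9 = 26/5
endpoint = (-192/5, -99/5)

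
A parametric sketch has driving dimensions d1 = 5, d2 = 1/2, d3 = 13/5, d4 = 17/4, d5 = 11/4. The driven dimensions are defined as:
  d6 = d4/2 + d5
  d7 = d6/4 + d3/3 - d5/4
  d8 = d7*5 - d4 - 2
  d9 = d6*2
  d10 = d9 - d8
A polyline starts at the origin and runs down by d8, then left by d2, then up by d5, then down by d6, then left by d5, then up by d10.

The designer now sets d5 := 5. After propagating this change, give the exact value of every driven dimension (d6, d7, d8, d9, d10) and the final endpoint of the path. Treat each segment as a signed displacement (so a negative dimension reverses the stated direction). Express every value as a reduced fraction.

d6 = 57/8
d7 = 671/480
d8 = 71/96
d9 = 57/4
d10 = 1297/96
endpoint = (-11/2, 511/48)

Apply edit: d5 := 5
  d6 = d4/2 + d5 = 57/8
  d7 = d6/4 + d3/3 - d5/4 = 671/480
  d8 = d7*5 - d4 - 2 = 71/96
  d9 = d6*2 = 57/4
  d10 = d9 - d8 = 1297/96
Walk from origin (0, 0):
  seg 1: down by d8 = 71/96 → (0, -71/96)
  seg 2: left by d2 = 1/2 → (-1/2, -71/96)
  seg 3: up by d5 = 5 → (-1/2, 409/96)
  seg 4: down by d6 = 57/8 → (-1/2, -275/96)
  seg 5: left by d5 = 5 → (-11/2, -275/96)
  seg 6: up by d10 = 1297/96 → (-11/2, 511/48)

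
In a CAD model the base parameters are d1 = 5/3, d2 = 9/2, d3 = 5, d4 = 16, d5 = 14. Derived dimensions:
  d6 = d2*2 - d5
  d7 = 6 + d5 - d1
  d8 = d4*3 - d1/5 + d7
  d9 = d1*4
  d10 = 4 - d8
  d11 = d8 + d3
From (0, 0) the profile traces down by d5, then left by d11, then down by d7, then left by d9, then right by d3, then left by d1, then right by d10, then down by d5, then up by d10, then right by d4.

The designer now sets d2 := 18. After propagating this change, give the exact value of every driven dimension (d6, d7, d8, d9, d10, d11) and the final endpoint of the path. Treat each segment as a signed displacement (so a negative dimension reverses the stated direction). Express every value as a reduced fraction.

Apply edit: d2 := 18
  d6 = d2*2 - d5 = 22
  d7 = 6 + d5 - d1 = 55/3
  d8 = d4*3 - d1/5 + d7 = 66
  d9 = d1*4 = 20/3
  d10 = 4 - d8 = -62
  d11 = d8 + d3 = 71
Walk from origin (0, 0):
  seg 1: down by d5 = 14 → (0, -14)
  seg 2: left by d11 = 71 → (-71, -14)
  seg 3: down by d7 = 55/3 → (-71, -97/3)
  seg 4: left by d9 = 20/3 → (-233/3, -97/3)
  seg 5: right by d3 = 5 → (-218/3, -97/3)
  seg 6: left by d1 = 5/3 → (-223/3, -97/3)
  seg 7: right by d10 = -62 → (-409/3, -97/3)
  seg 8: down by d5 = 14 → (-409/3, -139/3)
  seg 9: up by d10 = -62 → (-409/3, -325/3)
  seg 10: right by d4 = 16 → (-361/3, -325/3)

d6 = 22
d7 = 55/3
d8 = 66
d9 = 20/3
d10 = -62
d11 = 71
endpoint = (-361/3, -325/3)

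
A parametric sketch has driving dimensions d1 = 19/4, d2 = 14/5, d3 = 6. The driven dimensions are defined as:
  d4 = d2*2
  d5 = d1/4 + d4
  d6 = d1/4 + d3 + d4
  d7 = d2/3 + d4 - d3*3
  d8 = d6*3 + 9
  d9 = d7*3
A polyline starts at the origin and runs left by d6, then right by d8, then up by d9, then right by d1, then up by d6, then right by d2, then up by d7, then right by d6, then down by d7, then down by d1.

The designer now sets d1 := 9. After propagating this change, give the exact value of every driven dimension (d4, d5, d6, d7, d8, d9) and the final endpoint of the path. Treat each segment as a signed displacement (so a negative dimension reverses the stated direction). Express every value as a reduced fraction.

d4 = 28/5
d5 = 157/20
d6 = 277/20
d7 = -172/15
d8 = 1011/20
d9 = -172/5
endpoint = (1247/20, -591/20)

Apply edit: d1 := 9
  d4 = d2*2 = 28/5
  d5 = d1/4 + d4 = 157/20
  d6 = d1/4 + d3 + d4 = 277/20
  d7 = d2/3 + d4 - d3*3 = -172/15
  d8 = d6*3 + 9 = 1011/20
  d9 = d7*3 = -172/5
Walk from origin (0, 0):
  seg 1: left by d6 = 277/20 → (-277/20, 0)
  seg 2: right by d8 = 1011/20 → (367/10, 0)
  seg 3: up by d9 = -172/5 → (367/10, -172/5)
  seg 4: right by d1 = 9 → (457/10, -172/5)
  seg 5: up by d6 = 277/20 → (457/10, -411/20)
  seg 6: right by d2 = 14/5 → (97/2, -411/20)
  seg 7: up by d7 = -172/15 → (97/2, -1921/60)
  seg 8: right by d6 = 277/20 → (1247/20, -1921/60)
  seg 9: down by d7 = -172/15 → (1247/20, -411/20)
  seg 10: down by d1 = 9 → (1247/20, -591/20)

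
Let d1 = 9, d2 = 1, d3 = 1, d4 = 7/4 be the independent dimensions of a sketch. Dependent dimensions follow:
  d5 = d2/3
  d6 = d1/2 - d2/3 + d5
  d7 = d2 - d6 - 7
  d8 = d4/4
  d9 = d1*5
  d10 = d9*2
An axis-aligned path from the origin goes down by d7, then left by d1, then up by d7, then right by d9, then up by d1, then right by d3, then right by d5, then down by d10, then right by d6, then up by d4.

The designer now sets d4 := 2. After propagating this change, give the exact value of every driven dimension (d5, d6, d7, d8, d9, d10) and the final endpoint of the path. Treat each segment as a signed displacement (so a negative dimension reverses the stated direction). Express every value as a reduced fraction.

d5 = 1/3
d6 = 9/2
d7 = -21/2
d8 = 1/2
d9 = 45
d10 = 90
endpoint = (251/6, -79)

Apply edit: d4 := 2
  d5 = d2/3 = 1/3
  d6 = d1/2 - d2/3 + d5 = 9/2
  d7 = d2 - d6 - 7 = -21/2
  d8 = d4/4 = 1/2
  d9 = d1*5 = 45
  d10 = d9*2 = 90
Walk from origin (0, 0):
  seg 1: down by d7 = -21/2 → (0, 21/2)
  seg 2: left by d1 = 9 → (-9, 21/2)
  seg 3: up by d7 = -21/2 → (-9, 0)
  seg 4: right by d9 = 45 → (36, 0)
  seg 5: up by d1 = 9 → (36, 9)
  seg 6: right by d3 = 1 → (37, 9)
  seg 7: right by d5 = 1/3 → (112/3, 9)
  seg 8: down by d10 = 90 → (112/3, -81)
  seg 9: right by d6 = 9/2 → (251/6, -81)
  seg 10: up by d4 = 2 → (251/6, -79)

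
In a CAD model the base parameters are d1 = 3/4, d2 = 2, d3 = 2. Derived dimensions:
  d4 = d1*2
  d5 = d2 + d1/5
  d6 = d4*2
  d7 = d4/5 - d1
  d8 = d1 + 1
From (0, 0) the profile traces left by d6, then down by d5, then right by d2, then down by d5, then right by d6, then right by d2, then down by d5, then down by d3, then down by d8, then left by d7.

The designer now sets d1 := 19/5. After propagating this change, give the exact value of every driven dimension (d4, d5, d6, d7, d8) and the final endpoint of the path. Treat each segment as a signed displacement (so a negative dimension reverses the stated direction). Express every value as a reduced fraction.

Apply edit: d1 := 19/5
  d4 = d1*2 = 38/5
  d5 = d2 + d1/5 = 69/25
  d6 = d4*2 = 76/5
  d7 = d4/5 - d1 = -57/25
  d8 = d1 + 1 = 24/5
Walk from origin (0, 0):
  seg 1: left by d6 = 76/5 → (-76/5, 0)
  seg 2: down by d5 = 69/25 → (-76/5, -69/25)
  seg 3: right by d2 = 2 → (-66/5, -69/25)
  seg 4: down by d5 = 69/25 → (-66/5, -138/25)
  seg 5: right by d6 = 76/5 → (2, -138/25)
  seg 6: right by d2 = 2 → (4, -138/25)
  seg 7: down by d5 = 69/25 → (4, -207/25)
  seg 8: down by d3 = 2 → (4, -257/25)
  seg 9: down by d8 = 24/5 → (4, -377/25)
  seg 10: left by d7 = -57/25 → (157/25, -377/25)

d4 = 38/5
d5 = 69/25
d6 = 76/5
d7 = -57/25
d8 = 24/5
endpoint = (157/25, -377/25)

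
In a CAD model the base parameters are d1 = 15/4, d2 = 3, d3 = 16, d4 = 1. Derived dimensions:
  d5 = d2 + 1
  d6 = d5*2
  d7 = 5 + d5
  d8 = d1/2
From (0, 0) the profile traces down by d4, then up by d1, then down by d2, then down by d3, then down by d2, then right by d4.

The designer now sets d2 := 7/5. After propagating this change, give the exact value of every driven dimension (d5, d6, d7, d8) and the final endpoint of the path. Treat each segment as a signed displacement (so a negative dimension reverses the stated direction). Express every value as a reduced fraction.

Apply edit: d2 := 7/5
  d5 = d2 + 1 = 12/5
  d6 = d5*2 = 24/5
  d7 = 5 + d5 = 37/5
  d8 = d1/2 = 15/8
Walk from origin (0, 0):
  seg 1: down by d4 = 1 → (0, -1)
  seg 2: up by d1 = 15/4 → (0, 11/4)
  seg 3: down by d2 = 7/5 → (0, 27/20)
  seg 4: down by d3 = 16 → (0, -293/20)
  seg 5: down by d2 = 7/5 → (0, -321/20)
  seg 6: right by d4 = 1 → (1, -321/20)

d5 = 12/5
d6 = 24/5
d7 = 37/5
d8 = 15/8
endpoint = (1, -321/20)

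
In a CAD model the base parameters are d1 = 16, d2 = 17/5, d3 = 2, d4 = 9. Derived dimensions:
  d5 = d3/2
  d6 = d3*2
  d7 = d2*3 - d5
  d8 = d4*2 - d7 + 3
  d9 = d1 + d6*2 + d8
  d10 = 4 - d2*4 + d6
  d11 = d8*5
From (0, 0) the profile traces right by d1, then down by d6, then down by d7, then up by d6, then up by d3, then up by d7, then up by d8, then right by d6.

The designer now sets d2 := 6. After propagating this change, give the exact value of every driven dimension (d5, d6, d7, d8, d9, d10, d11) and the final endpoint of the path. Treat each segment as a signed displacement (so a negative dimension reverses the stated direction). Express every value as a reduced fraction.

Apply edit: d2 := 6
  d5 = d3/2 = 1
  d6 = d3*2 = 4
  d7 = d2*3 - d5 = 17
  d8 = d4*2 - d7 + 3 = 4
  d9 = d1 + d6*2 + d8 = 28
  d10 = 4 - d2*4 + d6 = -16
  d11 = d8*5 = 20
Walk from origin (0, 0):
  seg 1: right by d1 = 16 → (16, 0)
  seg 2: down by d6 = 4 → (16, -4)
  seg 3: down by d7 = 17 → (16, -21)
  seg 4: up by d6 = 4 → (16, -17)
  seg 5: up by d3 = 2 → (16, -15)
  seg 6: up by d7 = 17 → (16, 2)
  seg 7: up by d8 = 4 → (16, 6)
  seg 8: right by d6 = 4 → (20, 6)

d5 = 1
d6 = 4
d7 = 17
d8 = 4
d9 = 28
d10 = -16
d11 = 20
endpoint = (20, 6)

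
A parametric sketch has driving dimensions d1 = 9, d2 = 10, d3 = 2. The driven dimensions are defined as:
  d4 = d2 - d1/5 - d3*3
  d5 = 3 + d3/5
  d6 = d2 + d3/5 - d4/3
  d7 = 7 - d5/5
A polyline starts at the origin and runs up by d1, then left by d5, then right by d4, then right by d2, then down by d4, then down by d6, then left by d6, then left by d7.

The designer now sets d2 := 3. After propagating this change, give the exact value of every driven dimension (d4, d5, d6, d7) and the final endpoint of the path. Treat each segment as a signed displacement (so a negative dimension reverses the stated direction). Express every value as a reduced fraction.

Apply edit: d2 := 3
  d4 = d2 - d1/5 - d3*3 = -24/5
  d5 = 3 + d3/5 = 17/5
  d6 = d2 + d3/5 - d4/3 = 5
  d7 = 7 - d5/5 = 158/25
Walk from origin (0, 0):
  seg 1: up by d1 = 9 → (0, 9)
  seg 2: left by d5 = 17/5 → (-17/5, 9)
  seg 3: right by d4 = -24/5 → (-41/5, 9)
  seg 4: right by d2 = 3 → (-26/5, 9)
  seg 5: down by d4 = -24/5 → (-26/5, 69/5)
  seg 6: down by d6 = 5 → (-26/5, 44/5)
  seg 7: left by d6 = 5 → (-51/5, 44/5)
  seg 8: left by d7 = 158/25 → (-413/25, 44/5)

d4 = -24/5
d5 = 17/5
d6 = 5
d7 = 158/25
endpoint = (-413/25, 44/5)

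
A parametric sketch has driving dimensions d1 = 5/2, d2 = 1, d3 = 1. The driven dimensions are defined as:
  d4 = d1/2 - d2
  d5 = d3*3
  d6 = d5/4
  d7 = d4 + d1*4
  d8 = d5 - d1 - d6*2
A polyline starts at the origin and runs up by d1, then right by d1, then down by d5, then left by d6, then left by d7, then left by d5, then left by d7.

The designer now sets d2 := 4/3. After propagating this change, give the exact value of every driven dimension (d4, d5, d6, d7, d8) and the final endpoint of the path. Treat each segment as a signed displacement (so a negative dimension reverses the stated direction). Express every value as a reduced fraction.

d4 = -1/12
d5 = 3
d6 = 3/4
d7 = 119/12
d8 = -1
endpoint = (-253/12, -1/2)

Apply edit: d2 := 4/3
  d4 = d1/2 - d2 = -1/12
  d5 = d3*3 = 3
  d6 = d5/4 = 3/4
  d7 = d4 + d1*4 = 119/12
  d8 = d5 - d1 - d6*2 = -1
Walk from origin (0, 0):
  seg 1: up by d1 = 5/2 → (0, 5/2)
  seg 2: right by d1 = 5/2 → (5/2, 5/2)
  seg 3: down by d5 = 3 → (5/2, -1/2)
  seg 4: left by d6 = 3/4 → (7/4, -1/2)
  seg 5: left by d7 = 119/12 → (-49/6, -1/2)
  seg 6: left by d5 = 3 → (-67/6, -1/2)
  seg 7: left by d7 = 119/12 → (-253/12, -1/2)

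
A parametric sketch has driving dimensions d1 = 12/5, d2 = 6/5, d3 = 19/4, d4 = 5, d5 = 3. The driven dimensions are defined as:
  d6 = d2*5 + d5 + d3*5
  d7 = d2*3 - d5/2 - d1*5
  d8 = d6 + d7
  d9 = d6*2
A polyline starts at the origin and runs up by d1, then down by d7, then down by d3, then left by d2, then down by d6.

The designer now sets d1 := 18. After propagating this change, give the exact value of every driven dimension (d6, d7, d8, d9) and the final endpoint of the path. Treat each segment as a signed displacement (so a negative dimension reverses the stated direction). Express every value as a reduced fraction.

d6 = 131/4
d7 = -879/10
d8 = -1103/20
d9 = 131/2
endpoint = (-6/5, 342/5)

Apply edit: d1 := 18
  d6 = d2*5 + d5 + d3*5 = 131/4
  d7 = d2*3 - d5/2 - d1*5 = -879/10
  d8 = d6 + d7 = -1103/20
  d9 = d6*2 = 131/2
Walk from origin (0, 0):
  seg 1: up by d1 = 18 → (0, 18)
  seg 2: down by d7 = -879/10 → (0, 1059/10)
  seg 3: down by d3 = 19/4 → (0, 2023/20)
  seg 4: left by d2 = 6/5 → (-6/5, 2023/20)
  seg 5: down by d6 = 131/4 → (-6/5, 342/5)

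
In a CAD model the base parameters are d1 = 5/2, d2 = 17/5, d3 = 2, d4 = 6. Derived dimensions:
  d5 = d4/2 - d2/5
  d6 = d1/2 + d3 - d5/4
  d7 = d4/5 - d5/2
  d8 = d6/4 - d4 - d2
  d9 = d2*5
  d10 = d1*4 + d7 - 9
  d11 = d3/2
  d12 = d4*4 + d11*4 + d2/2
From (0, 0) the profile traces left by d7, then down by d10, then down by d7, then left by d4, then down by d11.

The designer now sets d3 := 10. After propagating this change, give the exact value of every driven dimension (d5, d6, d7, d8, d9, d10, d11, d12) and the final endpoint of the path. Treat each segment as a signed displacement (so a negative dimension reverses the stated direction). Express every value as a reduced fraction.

Apply edit: d3 := 10
  d5 = d4/2 - d2/5 = 58/25
  d6 = d1/2 + d3 - d5/4 = 1067/100
  d7 = d4/5 - d5/2 = 1/25
  d8 = d6/4 - d4 - d2 = -2693/400
  d9 = d2*5 = 17
  d10 = d1*4 + d7 - 9 = 26/25
  d11 = d3/2 = 5
  d12 = d4*4 + d11*4 + d2/2 = 457/10
Walk from origin (0, 0):
  seg 1: left by d7 = 1/25 → (-1/25, 0)
  seg 2: down by d10 = 26/25 → (-1/25, -26/25)
  seg 3: down by d7 = 1/25 → (-1/25, -27/25)
  seg 4: left by d4 = 6 → (-151/25, -27/25)
  seg 5: down by d11 = 5 → (-151/25, -152/25)

d5 = 58/25
d6 = 1067/100
d7 = 1/25
d8 = -2693/400
d9 = 17
d10 = 26/25
d11 = 5
d12 = 457/10
endpoint = (-151/25, -152/25)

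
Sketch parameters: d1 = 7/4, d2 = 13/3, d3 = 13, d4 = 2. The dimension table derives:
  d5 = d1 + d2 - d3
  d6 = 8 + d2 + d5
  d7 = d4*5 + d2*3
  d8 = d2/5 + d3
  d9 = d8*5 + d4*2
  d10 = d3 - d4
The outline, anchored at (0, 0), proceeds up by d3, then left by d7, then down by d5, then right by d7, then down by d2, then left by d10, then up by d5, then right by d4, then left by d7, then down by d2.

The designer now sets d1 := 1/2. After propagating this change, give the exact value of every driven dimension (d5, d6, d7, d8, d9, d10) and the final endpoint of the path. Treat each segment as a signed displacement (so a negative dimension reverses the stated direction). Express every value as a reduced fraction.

Apply edit: d1 := 1/2
  d5 = d1 + d2 - d3 = -49/6
  d6 = 8 + d2 + d5 = 25/6
  d7 = d4*5 + d2*3 = 23
  d8 = d2/5 + d3 = 208/15
  d9 = d8*5 + d4*2 = 220/3
  d10 = d3 - d4 = 11
Walk from origin (0, 0):
  seg 1: up by d3 = 13 → (0, 13)
  seg 2: left by d7 = 23 → (-23, 13)
  seg 3: down by d5 = -49/6 → (-23, 127/6)
  seg 4: right by d7 = 23 → (0, 127/6)
  seg 5: down by d2 = 13/3 → (0, 101/6)
  seg 6: left by d10 = 11 → (-11, 101/6)
  seg 7: up by d5 = -49/6 → (-11, 26/3)
  seg 8: right by d4 = 2 → (-9, 26/3)
  seg 9: left by d7 = 23 → (-32, 26/3)
  seg 10: down by d2 = 13/3 → (-32, 13/3)

d5 = -49/6
d6 = 25/6
d7 = 23
d8 = 208/15
d9 = 220/3
d10 = 11
endpoint = (-32, 13/3)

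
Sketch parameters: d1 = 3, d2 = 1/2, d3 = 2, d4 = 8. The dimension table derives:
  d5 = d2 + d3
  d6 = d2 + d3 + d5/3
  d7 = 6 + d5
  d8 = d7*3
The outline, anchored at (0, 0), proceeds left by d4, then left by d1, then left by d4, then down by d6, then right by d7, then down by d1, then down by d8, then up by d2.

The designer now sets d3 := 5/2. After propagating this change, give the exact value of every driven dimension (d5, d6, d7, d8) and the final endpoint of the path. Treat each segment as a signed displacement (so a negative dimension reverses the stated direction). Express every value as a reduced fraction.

Apply edit: d3 := 5/2
  d5 = d2 + d3 = 3
  d6 = d2 + d3 + d5/3 = 4
  d7 = 6 + d5 = 9
  d8 = d7*3 = 27
Walk from origin (0, 0):
  seg 1: left by d4 = 8 → (-8, 0)
  seg 2: left by d1 = 3 → (-11, 0)
  seg 3: left by d4 = 8 → (-19, 0)
  seg 4: down by d6 = 4 → (-19, -4)
  seg 5: right by d7 = 9 → (-10, -4)
  seg 6: down by d1 = 3 → (-10, -7)
  seg 7: down by d8 = 27 → (-10, -34)
  seg 8: up by d2 = 1/2 → (-10, -67/2)

d5 = 3
d6 = 4
d7 = 9
d8 = 27
endpoint = (-10, -67/2)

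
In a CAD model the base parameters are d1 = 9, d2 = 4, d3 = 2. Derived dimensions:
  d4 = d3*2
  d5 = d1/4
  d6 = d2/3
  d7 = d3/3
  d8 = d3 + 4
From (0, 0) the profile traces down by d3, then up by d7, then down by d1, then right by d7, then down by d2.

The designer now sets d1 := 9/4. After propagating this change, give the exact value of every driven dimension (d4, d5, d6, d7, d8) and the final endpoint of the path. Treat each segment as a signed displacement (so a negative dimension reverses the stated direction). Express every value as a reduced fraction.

Apply edit: d1 := 9/4
  d4 = d3*2 = 4
  d5 = d1/4 = 9/16
  d6 = d2/3 = 4/3
  d7 = d3/3 = 2/3
  d8 = d3 + 4 = 6
Walk from origin (0, 0):
  seg 1: down by d3 = 2 → (0, -2)
  seg 2: up by d7 = 2/3 → (0, -4/3)
  seg 3: down by d1 = 9/4 → (0, -43/12)
  seg 4: right by d7 = 2/3 → (2/3, -43/12)
  seg 5: down by d2 = 4 → (2/3, -91/12)

d4 = 4
d5 = 9/16
d6 = 4/3
d7 = 2/3
d8 = 6
endpoint = (2/3, -91/12)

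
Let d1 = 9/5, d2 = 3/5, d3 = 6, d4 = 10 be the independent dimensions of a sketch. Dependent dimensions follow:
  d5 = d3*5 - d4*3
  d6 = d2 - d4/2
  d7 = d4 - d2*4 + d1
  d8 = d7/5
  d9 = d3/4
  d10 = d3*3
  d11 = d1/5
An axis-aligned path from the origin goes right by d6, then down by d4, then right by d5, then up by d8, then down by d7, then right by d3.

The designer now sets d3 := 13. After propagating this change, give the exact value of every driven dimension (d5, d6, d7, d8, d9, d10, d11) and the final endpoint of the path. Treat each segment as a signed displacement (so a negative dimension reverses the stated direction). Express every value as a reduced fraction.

Apply edit: d3 := 13
  d5 = d3*5 - d4*3 = 35
  d6 = d2 - d4/2 = -22/5
  d7 = d4 - d2*4 + d1 = 47/5
  d8 = d7/5 = 47/25
  d9 = d3/4 = 13/4
  d10 = d3*3 = 39
  d11 = d1/5 = 9/25
Walk from origin (0, 0):
  seg 1: right by d6 = -22/5 → (-22/5, 0)
  seg 2: down by d4 = 10 → (-22/5, -10)
  seg 3: right by d5 = 35 → (153/5, -10)
  seg 4: up by d8 = 47/25 → (153/5, -203/25)
  seg 5: down by d7 = 47/5 → (153/5, -438/25)
  seg 6: right by d3 = 13 → (218/5, -438/25)

d5 = 35
d6 = -22/5
d7 = 47/5
d8 = 47/25
d9 = 13/4
d10 = 39
d11 = 9/25
endpoint = (218/5, -438/25)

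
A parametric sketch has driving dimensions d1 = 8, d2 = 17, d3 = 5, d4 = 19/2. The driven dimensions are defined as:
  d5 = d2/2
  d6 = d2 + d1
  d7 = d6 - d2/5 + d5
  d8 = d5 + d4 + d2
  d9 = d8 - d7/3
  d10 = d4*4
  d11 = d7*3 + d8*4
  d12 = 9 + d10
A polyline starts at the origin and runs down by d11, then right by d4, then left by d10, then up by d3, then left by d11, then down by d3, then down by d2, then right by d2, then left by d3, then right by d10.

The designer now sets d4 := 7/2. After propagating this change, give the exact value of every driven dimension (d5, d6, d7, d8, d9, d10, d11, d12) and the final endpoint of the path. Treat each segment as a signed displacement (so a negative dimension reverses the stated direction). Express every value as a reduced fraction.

d5 = 17/2
d6 = 25
d7 = 301/10
d8 = 29
d9 = 569/30
d10 = 14
d11 = 2063/10
d12 = 23
endpoint = (-954/5, -2233/10)

Apply edit: d4 := 7/2
  d5 = d2/2 = 17/2
  d6 = d2 + d1 = 25
  d7 = d6 - d2/5 + d5 = 301/10
  d8 = d5 + d4 + d2 = 29
  d9 = d8 - d7/3 = 569/30
  d10 = d4*4 = 14
  d11 = d7*3 + d8*4 = 2063/10
  d12 = 9 + d10 = 23
Walk from origin (0, 0):
  seg 1: down by d11 = 2063/10 → (0, -2063/10)
  seg 2: right by d4 = 7/2 → (7/2, -2063/10)
  seg 3: left by d10 = 14 → (-21/2, -2063/10)
  seg 4: up by d3 = 5 → (-21/2, -2013/10)
  seg 5: left by d11 = 2063/10 → (-1084/5, -2013/10)
  seg 6: down by d3 = 5 → (-1084/5, -2063/10)
  seg 7: down by d2 = 17 → (-1084/5, -2233/10)
  seg 8: right by d2 = 17 → (-999/5, -2233/10)
  seg 9: left by d3 = 5 → (-1024/5, -2233/10)
  seg 10: right by d10 = 14 → (-954/5, -2233/10)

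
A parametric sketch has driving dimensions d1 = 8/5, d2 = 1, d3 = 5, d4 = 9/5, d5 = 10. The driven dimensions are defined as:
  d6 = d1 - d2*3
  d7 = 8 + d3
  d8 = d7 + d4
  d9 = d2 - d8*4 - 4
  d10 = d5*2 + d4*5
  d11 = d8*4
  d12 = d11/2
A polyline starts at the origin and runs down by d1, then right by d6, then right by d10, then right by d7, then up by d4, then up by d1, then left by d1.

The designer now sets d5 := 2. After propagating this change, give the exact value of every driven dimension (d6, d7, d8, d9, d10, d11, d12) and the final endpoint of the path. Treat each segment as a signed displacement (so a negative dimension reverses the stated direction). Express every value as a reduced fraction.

Apply edit: d5 := 2
  d6 = d1 - d2*3 = -7/5
  d7 = 8 + d3 = 13
  d8 = d7 + d4 = 74/5
  d9 = d2 - d8*4 - 4 = -311/5
  d10 = d5*2 + d4*5 = 13
  d11 = d8*4 = 296/5
  d12 = d11/2 = 148/5
Walk from origin (0, 0):
  seg 1: down by d1 = 8/5 → (0, -8/5)
  seg 2: right by d6 = -7/5 → (-7/5, -8/5)
  seg 3: right by d10 = 13 → (58/5, -8/5)
  seg 4: right by d7 = 13 → (123/5, -8/5)
  seg 5: up by d4 = 9/5 → (123/5, 1/5)
  seg 6: up by d1 = 8/5 → (123/5, 9/5)
  seg 7: left by d1 = 8/5 → (23, 9/5)

d6 = -7/5
d7 = 13
d8 = 74/5
d9 = -311/5
d10 = 13
d11 = 296/5
d12 = 148/5
endpoint = (23, 9/5)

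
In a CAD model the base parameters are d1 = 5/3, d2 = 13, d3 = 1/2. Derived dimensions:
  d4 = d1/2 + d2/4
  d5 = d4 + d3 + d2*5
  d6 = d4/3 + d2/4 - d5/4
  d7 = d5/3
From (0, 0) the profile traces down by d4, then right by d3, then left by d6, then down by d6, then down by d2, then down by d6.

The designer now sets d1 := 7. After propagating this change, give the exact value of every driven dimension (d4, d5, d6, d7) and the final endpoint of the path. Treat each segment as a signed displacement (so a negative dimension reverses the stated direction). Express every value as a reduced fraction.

Apply edit: d1 := 7
  d4 = d1/2 + d2/4 = 27/4
  d5 = d4 + d3 + d2*5 = 289/4
  d6 = d4/3 + d2/4 - d5/4 = -201/16
  d7 = d5/3 = 289/12
Walk from origin (0, 0):
  seg 1: down by d4 = 27/4 → (0, -27/4)
  seg 2: right by d3 = 1/2 → (1/2, -27/4)
  seg 3: left by d6 = -201/16 → (209/16, -27/4)
  seg 4: down by d6 = -201/16 → (209/16, 93/16)
  seg 5: down by d2 = 13 → (209/16, -115/16)
  seg 6: down by d6 = -201/16 → (209/16, 43/8)

d4 = 27/4
d5 = 289/4
d6 = -201/16
d7 = 289/12
endpoint = (209/16, 43/8)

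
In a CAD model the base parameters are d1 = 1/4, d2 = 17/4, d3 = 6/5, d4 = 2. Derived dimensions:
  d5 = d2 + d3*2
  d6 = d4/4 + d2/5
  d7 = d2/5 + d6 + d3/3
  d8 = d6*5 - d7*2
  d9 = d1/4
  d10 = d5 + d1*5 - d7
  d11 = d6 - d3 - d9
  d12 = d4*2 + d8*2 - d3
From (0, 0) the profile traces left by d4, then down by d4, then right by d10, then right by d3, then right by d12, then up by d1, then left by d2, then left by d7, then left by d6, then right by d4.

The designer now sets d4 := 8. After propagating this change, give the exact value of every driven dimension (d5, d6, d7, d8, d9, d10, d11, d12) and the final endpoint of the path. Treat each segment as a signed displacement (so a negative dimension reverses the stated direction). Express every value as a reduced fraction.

Apply edit: d4 := 8
  d5 = d2 + d3*2 = 133/20
  d6 = d4/4 + d2/5 = 57/20
  d7 = d2/5 + d6 + d3/3 = 41/10
  d8 = d6*5 - d7*2 = 121/20
  d9 = d1/4 = 1/16
  d10 = d5 + d1*5 - d7 = 19/5
  d11 = d6 - d3 - d9 = 127/80
  d12 = d4*2 + d8*2 - d3 = 269/10
Walk from origin (0, 0):
  seg 1: left by d4 = 8 → (-8, 0)
  seg 2: down by d4 = 8 → (-8, -8)
  seg 3: right by d10 = 19/5 → (-21/5, -8)
  seg 4: right by d3 = 6/5 → (-3, -8)
  seg 5: right by d12 = 269/10 → (239/10, -8)
  seg 6: up by d1 = 1/4 → (239/10, -31/4)
  seg 7: left by d2 = 17/4 → (393/20, -31/4)
  seg 8: left by d7 = 41/10 → (311/20, -31/4)
  seg 9: left by d6 = 57/20 → (127/10, -31/4)
  seg 10: right by d4 = 8 → (207/10, -31/4)

d5 = 133/20
d6 = 57/20
d7 = 41/10
d8 = 121/20
d9 = 1/16
d10 = 19/5
d11 = 127/80
d12 = 269/10
endpoint = (207/10, -31/4)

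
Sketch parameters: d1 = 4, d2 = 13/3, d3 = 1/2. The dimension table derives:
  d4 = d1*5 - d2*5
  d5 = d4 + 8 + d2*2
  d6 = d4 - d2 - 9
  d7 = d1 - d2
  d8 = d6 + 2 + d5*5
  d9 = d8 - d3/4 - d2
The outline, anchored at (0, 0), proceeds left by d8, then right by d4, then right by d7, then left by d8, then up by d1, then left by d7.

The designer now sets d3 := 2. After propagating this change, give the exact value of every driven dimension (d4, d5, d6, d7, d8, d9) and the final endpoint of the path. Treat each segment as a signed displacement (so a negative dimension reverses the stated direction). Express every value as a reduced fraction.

Apply edit: d3 := 2
  d4 = d1*5 - d2*5 = -5/3
  d5 = d4 + 8 + d2*2 = 15
  d6 = d4 - d2 - 9 = -15
  d7 = d1 - d2 = -1/3
  d8 = d6 + 2 + d5*5 = 62
  d9 = d8 - d3/4 - d2 = 343/6
Walk from origin (0, 0):
  seg 1: left by d8 = 62 → (-62, 0)
  seg 2: right by d4 = -5/3 → (-191/3, 0)
  seg 3: right by d7 = -1/3 → (-64, 0)
  seg 4: left by d8 = 62 → (-126, 0)
  seg 5: up by d1 = 4 → (-126, 4)
  seg 6: left by d7 = -1/3 → (-377/3, 4)

d4 = -5/3
d5 = 15
d6 = -15
d7 = -1/3
d8 = 62
d9 = 343/6
endpoint = (-377/3, 4)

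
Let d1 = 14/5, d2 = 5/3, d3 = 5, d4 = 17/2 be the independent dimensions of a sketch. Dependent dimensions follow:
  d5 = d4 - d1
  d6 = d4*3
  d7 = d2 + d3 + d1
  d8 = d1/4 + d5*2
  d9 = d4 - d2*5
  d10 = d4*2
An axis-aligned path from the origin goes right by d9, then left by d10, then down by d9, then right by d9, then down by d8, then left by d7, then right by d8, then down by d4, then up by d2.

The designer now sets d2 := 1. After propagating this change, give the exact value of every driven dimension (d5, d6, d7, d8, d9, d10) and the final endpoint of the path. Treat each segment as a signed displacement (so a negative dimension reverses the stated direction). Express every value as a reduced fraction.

Apply edit: d2 := 1
  d5 = d4 - d1 = 57/10
  d6 = d4*3 = 51/2
  d7 = d2 + d3 + d1 = 44/5
  d8 = d1/4 + d5*2 = 121/10
  d9 = d4 - d2*5 = 7/2
  d10 = d4*2 = 17
Walk from origin (0, 0):
  seg 1: right by d9 = 7/2 → (7/2, 0)
  seg 2: left by d10 = 17 → (-27/2, 0)
  seg 3: down by d9 = 7/2 → (-27/2, -7/2)
  seg 4: right by d9 = 7/2 → (-10, -7/2)
  seg 5: down by d8 = 121/10 → (-10, -78/5)
  seg 6: left by d7 = 44/5 → (-94/5, -78/5)
  seg 7: right by d8 = 121/10 → (-67/10, -78/5)
  seg 8: down by d4 = 17/2 → (-67/10, -241/10)
  seg 9: up by d2 = 1 → (-67/10, -231/10)

d5 = 57/10
d6 = 51/2
d7 = 44/5
d8 = 121/10
d9 = 7/2
d10 = 17
endpoint = (-67/10, -231/10)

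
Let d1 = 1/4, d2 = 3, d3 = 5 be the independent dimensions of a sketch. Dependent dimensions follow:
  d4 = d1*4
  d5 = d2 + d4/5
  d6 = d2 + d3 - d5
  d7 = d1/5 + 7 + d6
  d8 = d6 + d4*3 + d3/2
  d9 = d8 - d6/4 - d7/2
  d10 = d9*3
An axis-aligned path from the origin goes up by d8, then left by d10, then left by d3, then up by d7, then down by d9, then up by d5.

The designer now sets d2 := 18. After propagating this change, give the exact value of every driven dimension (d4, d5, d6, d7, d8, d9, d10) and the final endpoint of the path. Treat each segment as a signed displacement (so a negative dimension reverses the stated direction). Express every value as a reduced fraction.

Apply edit: d2 := 18
  d4 = d1*4 = 1
  d5 = d2 + d4/5 = 91/5
  d6 = d2 + d3 - d5 = 24/5
  d7 = d1/5 + 7 + d6 = 237/20
  d8 = d6 + d4*3 + d3/2 = 103/10
  d9 = d8 - d6/4 - d7/2 = 127/40
  d10 = d9*3 = 381/40
Walk from origin (0, 0):
  seg 1: up by d8 = 103/10 → (0, 103/10)
  seg 2: left by d10 = 381/40 → (-381/40, 103/10)
  seg 3: left by d3 = 5 → (-581/40, 103/10)
  seg 4: up by d7 = 237/20 → (-581/40, 443/20)
  seg 5: down by d9 = 127/40 → (-581/40, 759/40)
  seg 6: up by d5 = 91/5 → (-581/40, 1487/40)

d4 = 1
d5 = 91/5
d6 = 24/5
d7 = 237/20
d8 = 103/10
d9 = 127/40
d10 = 381/40
endpoint = (-581/40, 1487/40)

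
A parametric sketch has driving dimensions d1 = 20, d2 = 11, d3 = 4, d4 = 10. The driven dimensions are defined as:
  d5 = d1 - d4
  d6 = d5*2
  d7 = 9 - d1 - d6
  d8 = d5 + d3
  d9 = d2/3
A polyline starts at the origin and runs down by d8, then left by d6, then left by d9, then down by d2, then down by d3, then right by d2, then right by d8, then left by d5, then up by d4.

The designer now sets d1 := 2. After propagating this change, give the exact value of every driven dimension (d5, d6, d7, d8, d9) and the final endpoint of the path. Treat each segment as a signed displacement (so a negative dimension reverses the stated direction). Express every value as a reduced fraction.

Apply edit: d1 := 2
  d5 = d1 - d4 = -8
  d6 = d5*2 = -16
  d7 = 9 - d1 - d6 = 23
  d8 = d5 + d3 = -4
  d9 = d2/3 = 11/3
Walk from origin (0, 0):
  seg 1: down by d8 = -4 → (0, 4)
  seg 2: left by d6 = -16 → (16, 4)
  seg 3: left by d9 = 11/3 → (37/3, 4)
  seg 4: down by d2 = 11 → (37/3, -7)
  seg 5: down by d3 = 4 → (37/3, -11)
  seg 6: right by d2 = 11 → (70/3, -11)
  seg 7: right by d8 = -4 → (58/3, -11)
  seg 8: left by d5 = -8 → (82/3, -11)
  seg 9: up by d4 = 10 → (82/3, -1)

d5 = -8
d6 = -16
d7 = 23
d8 = -4
d9 = 11/3
endpoint = (82/3, -1)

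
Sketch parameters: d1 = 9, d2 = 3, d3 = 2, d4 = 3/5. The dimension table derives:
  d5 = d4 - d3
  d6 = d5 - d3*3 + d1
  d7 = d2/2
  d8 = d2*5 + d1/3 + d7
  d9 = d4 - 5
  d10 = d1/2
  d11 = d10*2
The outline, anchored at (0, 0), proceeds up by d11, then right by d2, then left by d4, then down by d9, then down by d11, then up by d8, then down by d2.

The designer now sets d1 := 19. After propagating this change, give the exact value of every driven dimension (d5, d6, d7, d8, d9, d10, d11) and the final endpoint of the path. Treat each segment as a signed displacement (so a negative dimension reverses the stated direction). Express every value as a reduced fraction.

d5 = -7/5
d6 = 58/5
d7 = 3/2
d8 = 137/6
d9 = -22/5
d10 = 19/2
d11 = 19
endpoint = (12/5, 727/30)

Apply edit: d1 := 19
  d5 = d4 - d3 = -7/5
  d6 = d5 - d3*3 + d1 = 58/5
  d7 = d2/2 = 3/2
  d8 = d2*5 + d1/3 + d7 = 137/6
  d9 = d4 - 5 = -22/5
  d10 = d1/2 = 19/2
  d11 = d10*2 = 19
Walk from origin (0, 0):
  seg 1: up by d11 = 19 → (0, 19)
  seg 2: right by d2 = 3 → (3, 19)
  seg 3: left by d4 = 3/5 → (12/5, 19)
  seg 4: down by d9 = -22/5 → (12/5, 117/5)
  seg 5: down by d11 = 19 → (12/5, 22/5)
  seg 6: up by d8 = 137/6 → (12/5, 817/30)
  seg 7: down by d2 = 3 → (12/5, 727/30)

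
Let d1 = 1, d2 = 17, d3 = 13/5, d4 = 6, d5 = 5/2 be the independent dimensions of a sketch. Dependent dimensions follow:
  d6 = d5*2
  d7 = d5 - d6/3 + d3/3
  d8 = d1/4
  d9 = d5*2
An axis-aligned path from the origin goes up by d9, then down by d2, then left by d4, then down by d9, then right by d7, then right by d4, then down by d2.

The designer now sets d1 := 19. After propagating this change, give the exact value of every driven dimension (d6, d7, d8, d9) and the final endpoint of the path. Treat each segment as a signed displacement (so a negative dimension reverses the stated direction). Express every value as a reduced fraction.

Apply edit: d1 := 19
  d6 = d5*2 = 5
  d7 = d5 - d6/3 + d3/3 = 17/10
  d8 = d1/4 = 19/4
  d9 = d5*2 = 5
Walk from origin (0, 0):
  seg 1: up by d9 = 5 → (0, 5)
  seg 2: down by d2 = 17 → (0, -12)
  seg 3: left by d4 = 6 → (-6, -12)
  seg 4: down by d9 = 5 → (-6, -17)
  seg 5: right by d7 = 17/10 → (-43/10, -17)
  seg 6: right by d4 = 6 → (17/10, -17)
  seg 7: down by d2 = 17 → (17/10, -34)

d6 = 5
d7 = 17/10
d8 = 19/4
d9 = 5
endpoint = (17/10, -34)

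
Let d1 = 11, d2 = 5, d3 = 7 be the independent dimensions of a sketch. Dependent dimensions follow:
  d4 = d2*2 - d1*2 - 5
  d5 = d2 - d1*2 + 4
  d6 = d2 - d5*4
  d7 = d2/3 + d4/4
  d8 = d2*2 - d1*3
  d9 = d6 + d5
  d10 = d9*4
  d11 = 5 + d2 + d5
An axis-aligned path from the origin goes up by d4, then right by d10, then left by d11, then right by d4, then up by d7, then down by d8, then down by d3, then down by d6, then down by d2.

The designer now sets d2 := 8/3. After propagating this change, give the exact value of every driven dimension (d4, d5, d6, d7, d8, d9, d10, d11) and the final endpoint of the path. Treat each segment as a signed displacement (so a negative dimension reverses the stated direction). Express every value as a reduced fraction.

Apply edit: d2 := 8/3
  d4 = d2*2 - d1*2 - 5 = -65/3
  d5 = d2 - d1*2 + 4 = -46/3
  d6 = d2 - d5*4 = 64
  d7 = d2/3 + d4/4 = -163/36
  d8 = d2*2 - d1*3 = -83/3
  d9 = d6 + d5 = 146/3
  d10 = d9*4 = 584/3
  d11 = 5 + d2 + d5 = -23/3
Walk from origin (0, 0):
  seg 1: up by d4 = -65/3 → (0, -65/3)
  seg 2: right by d10 = 584/3 → (584/3, -65/3)
  seg 3: left by d11 = -23/3 → (607/3, -65/3)
  seg 4: right by d4 = -65/3 → (542/3, -65/3)
  seg 5: up by d7 = -163/36 → (542/3, -943/36)
  seg 6: down by d8 = -83/3 → (542/3, 53/36)
  seg 7: down by d3 = 7 → (542/3, -199/36)
  seg 8: down by d6 = 64 → (542/3, -2503/36)
  seg 9: down by d2 = 8/3 → (542/3, -2599/36)

d4 = -65/3
d5 = -46/3
d6 = 64
d7 = -163/36
d8 = -83/3
d9 = 146/3
d10 = 584/3
d11 = -23/3
endpoint = (542/3, -2599/36)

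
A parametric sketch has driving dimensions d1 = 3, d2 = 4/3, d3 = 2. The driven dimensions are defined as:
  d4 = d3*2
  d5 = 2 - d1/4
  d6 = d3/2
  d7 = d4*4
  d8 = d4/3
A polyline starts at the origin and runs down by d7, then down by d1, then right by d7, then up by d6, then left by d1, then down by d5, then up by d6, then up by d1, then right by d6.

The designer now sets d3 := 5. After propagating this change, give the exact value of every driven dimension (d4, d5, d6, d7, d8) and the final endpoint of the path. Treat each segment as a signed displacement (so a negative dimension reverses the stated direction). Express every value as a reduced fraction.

d4 = 10
d5 = 5/4
d6 = 5/2
d7 = 40
d8 = 10/3
endpoint = (79/2, -145/4)

Apply edit: d3 := 5
  d4 = d3*2 = 10
  d5 = 2 - d1/4 = 5/4
  d6 = d3/2 = 5/2
  d7 = d4*4 = 40
  d8 = d4/3 = 10/3
Walk from origin (0, 0):
  seg 1: down by d7 = 40 → (0, -40)
  seg 2: down by d1 = 3 → (0, -43)
  seg 3: right by d7 = 40 → (40, -43)
  seg 4: up by d6 = 5/2 → (40, -81/2)
  seg 5: left by d1 = 3 → (37, -81/2)
  seg 6: down by d5 = 5/4 → (37, -167/4)
  seg 7: up by d6 = 5/2 → (37, -157/4)
  seg 8: up by d1 = 3 → (37, -145/4)
  seg 9: right by d6 = 5/2 → (79/2, -145/4)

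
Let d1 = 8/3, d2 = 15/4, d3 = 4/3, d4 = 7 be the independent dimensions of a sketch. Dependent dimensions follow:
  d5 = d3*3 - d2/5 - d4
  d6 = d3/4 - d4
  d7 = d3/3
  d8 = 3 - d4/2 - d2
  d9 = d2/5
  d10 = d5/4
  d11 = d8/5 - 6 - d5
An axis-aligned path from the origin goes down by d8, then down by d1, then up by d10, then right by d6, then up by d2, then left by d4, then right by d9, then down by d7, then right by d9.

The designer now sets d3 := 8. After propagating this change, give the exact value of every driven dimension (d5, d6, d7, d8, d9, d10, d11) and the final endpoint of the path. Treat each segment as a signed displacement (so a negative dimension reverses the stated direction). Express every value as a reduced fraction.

d5 = 65/4
d6 = -5
d7 = 8/3
d8 = -17/4
d9 = 3/4
d10 = 65/16
d11 = -231/10
endpoint = (-21/2, 323/48)

Apply edit: d3 := 8
  d5 = d3*3 - d2/5 - d4 = 65/4
  d6 = d3/4 - d4 = -5
  d7 = d3/3 = 8/3
  d8 = 3 - d4/2 - d2 = -17/4
  d9 = d2/5 = 3/4
  d10 = d5/4 = 65/16
  d11 = d8/5 - 6 - d5 = -231/10
Walk from origin (0, 0):
  seg 1: down by d8 = -17/4 → (0, 17/4)
  seg 2: down by d1 = 8/3 → (0, 19/12)
  seg 3: up by d10 = 65/16 → (0, 271/48)
  seg 4: right by d6 = -5 → (-5, 271/48)
  seg 5: up by d2 = 15/4 → (-5, 451/48)
  seg 6: left by d4 = 7 → (-12, 451/48)
  seg 7: right by d9 = 3/4 → (-45/4, 451/48)
  seg 8: down by d7 = 8/3 → (-45/4, 323/48)
  seg 9: right by d9 = 3/4 → (-21/2, 323/48)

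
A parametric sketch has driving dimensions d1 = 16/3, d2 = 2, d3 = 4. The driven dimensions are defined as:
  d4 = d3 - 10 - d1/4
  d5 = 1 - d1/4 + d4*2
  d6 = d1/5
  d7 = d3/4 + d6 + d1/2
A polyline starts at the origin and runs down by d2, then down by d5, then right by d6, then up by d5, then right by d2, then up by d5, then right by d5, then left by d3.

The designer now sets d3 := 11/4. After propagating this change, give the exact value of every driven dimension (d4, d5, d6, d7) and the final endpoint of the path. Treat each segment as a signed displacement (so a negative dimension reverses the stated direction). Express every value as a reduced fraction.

Apply edit: d3 := 11/4
  d4 = d3 - 10 - d1/4 = -103/12
  d5 = 1 - d1/4 + d4*2 = -35/2
  d6 = d1/5 = 16/15
  d7 = d3/4 + d6 + d1/2 = 1061/240
Walk from origin (0, 0):
  seg 1: down by d2 = 2 → (0, -2)
  seg 2: down by d5 = -35/2 → (0, 31/2)
  seg 3: right by d6 = 16/15 → (16/15, 31/2)
  seg 4: up by d5 = -35/2 → (16/15, -2)
  seg 5: right by d2 = 2 → (46/15, -2)
  seg 6: up by d5 = -35/2 → (46/15, -39/2)
  seg 7: right by d5 = -35/2 → (-433/30, -39/2)
  seg 8: left by d3 = 11/4 → (-1031/60, -39/2)

d4 = -103/12
d5 = -35/2
d6 = 16/15
d7 = 1061/240
endpoint = (-1031/60, -39/2)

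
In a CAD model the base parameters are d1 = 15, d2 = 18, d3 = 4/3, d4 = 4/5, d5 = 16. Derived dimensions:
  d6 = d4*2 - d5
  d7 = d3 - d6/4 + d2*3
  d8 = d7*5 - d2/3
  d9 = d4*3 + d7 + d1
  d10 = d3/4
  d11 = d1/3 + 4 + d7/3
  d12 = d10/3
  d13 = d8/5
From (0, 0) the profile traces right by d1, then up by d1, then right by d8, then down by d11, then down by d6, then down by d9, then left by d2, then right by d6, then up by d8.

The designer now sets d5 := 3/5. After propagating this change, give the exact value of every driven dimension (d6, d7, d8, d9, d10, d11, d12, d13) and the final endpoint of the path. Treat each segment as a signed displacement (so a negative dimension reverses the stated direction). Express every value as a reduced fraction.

Apply edit: d5 := 3/5
  d6 = d4*2 - d5 = 1
  d7 = d3 - d6/4 + d2*3 = 661/12
  d8 = d7*5 - d2/3 = 3233/12
  d9 = d4*3 + d7 + d1 = 4349/60
  d10 = d3/4 = 1/3
  d11 = d1/3 + 4 + d7/3 = 985/36
  d12 = d10/3 = 1/9
  d13 = d8/5 = 3233/60
Walk from origin (0, 0):
  seg 1: right by d1 = 15 → (15, 0)
  seg 2: up by d1 = 15 → (15, 15)
  seg 3: right by d8 = 3233/12 → (3413/12, 15)
  seg 4: down by d11 = 985/36 → (3413/12, -445/36)
  seg 5: down by d6 = 1 → (3413/12, -481/36)
  seg 6: down by d9 = 4349/60 → (3413/12, -3863/45)
  seg 7: left by d2 = 18 → (3197/12, -3863/45)
  seg 8: right by d6 = 1 → (3209/12, -3863/45)
  seg 9: up by d8 = 3233/12 → (3209/12, 33043/180)

d6 = 1
d7 = 661/12
d8 = 3233/12
d9 = 4349/60
d10 = 1/3
d11 = 985/36
d12 = 1/9
d13 = 3233/60
endpoint = (3209/12, 33043/180)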